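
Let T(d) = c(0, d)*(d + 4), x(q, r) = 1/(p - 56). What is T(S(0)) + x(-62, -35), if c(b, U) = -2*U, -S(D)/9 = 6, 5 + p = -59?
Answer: -648001/120 ≈ -5400.0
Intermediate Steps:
p = -64 (p = -5 - 59 = -64)
S(D) = -54 (S(D) = -9*6 = -54)
x(q, r) = -1/120 (x(q, r) = 1/(-64 - 56) = 1/(-120) = -1/120)
T(d) = -2*d*(4 + d) (T(d) = (-2*d)*(d + 4) = (-2*d)*(4 + d) = -2*d*(4 + d))
T(S(0)) + x(-62, -35) = -2*(-54)*(4 - 54) - 1/120 = -2*(-54)*(-50) - 1/120 = -5400 - 1/120 = -648001/120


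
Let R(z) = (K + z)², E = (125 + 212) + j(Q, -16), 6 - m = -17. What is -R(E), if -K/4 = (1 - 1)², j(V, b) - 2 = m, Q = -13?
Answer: -131044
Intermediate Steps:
m = 23 (m = 6 - 1*(-17) = 6 + 17 = 23)
j(V, b) = 25 (j(V, b) = 2 + 23 = 25)
K = 0 (K = -4*(1 - 1)² = -4*0² = -4*0 = 0)
E = 362 (E = (125 + 212) + 25 = 337 + 25 = 362)
R(z) = z² (R(z) = (0 + z)² = z²)
-R(E) = -1*362² = -1*131044 = -131044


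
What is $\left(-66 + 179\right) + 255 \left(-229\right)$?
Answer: $-58282$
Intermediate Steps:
$\left(-66 + 179\right) + 255 \left(-229\right) = 113 - 58395 = -58282$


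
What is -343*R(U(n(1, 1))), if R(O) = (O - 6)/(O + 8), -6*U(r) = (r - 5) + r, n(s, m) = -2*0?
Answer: 10633/53 ≈ 200.62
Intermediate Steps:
n(s, m) = 0
U(r) = ⅚ - r/3 (U(r) = -((r - 5) + r)/6 = -((-5 + r) + r)/6 = -(-5 + 2*r)/6 = ⅚ - r/3)
R(O) = (-6 + O)/(8 + O)
-343*R(U(n(1, 1))) = -343*(-6 + (⅚ - ⅓*0))/(8 + (⅚ - ⅓*0)) = -343*(-6 + (⅚ + 0))/(8 + (⅚ + 0)) = -343*(-6 + ⅚)/(8 + ⅚) = -343*(-31)/(53/6*6) = -2058*(-31)/(53*6) = -343*(-31/53) = 10633/53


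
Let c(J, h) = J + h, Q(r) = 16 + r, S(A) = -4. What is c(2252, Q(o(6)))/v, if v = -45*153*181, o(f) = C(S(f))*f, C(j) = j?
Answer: -44/24435 ≈ -0.0018007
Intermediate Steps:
o(f) = -4*f
v = -1246185 (v = -6885*181 = -1246185)
c(2252, Q(o(6)))/v = (2252 + (16 - 4*6))/(-1246185) = (2252 + (16 - 24))*(-1/1246185) = (2252 - 8)*(-1/1246185) = 2244*(-1/1246185) = -44/24435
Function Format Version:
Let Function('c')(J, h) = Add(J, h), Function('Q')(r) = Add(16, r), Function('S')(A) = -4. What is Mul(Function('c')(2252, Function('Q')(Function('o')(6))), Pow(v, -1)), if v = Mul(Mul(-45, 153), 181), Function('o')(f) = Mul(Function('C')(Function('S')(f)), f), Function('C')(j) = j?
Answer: Rational(-44, 24435) ≈ -0.0018007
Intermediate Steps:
Function('o')(f) = Mul(-4, f)
v = -1246185 (v = Mul(-6885, 181) = -1246185)
Mul(Function('c')(2252, Function('Q')(Function('o')(6))), Pow(v, -1)) = Mul(Add(2252, Add(16, Mul(-4, 6))), Pow(-1246185, -1)) = Mul(Add(2252, Add(16, -24)), Rational(-1, 1246185)) = Mul(Add(2252, -8), Rational(-1, 1246185)) = Mul(2244, Rational(-1, 1246185)) = Rational(-44, 24435)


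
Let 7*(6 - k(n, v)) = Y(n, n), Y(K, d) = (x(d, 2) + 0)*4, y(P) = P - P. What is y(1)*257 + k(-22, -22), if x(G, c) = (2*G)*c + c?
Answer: 386/7 ≈ 55.143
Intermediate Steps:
y(P) = 0
x(G, c) = c + 2*G*c (x(G, c) = 2*G*c + c = c + 2*G*c)
Y(K, d) = 8 + 16*d (Y(K, d) = (2*(1 + 2*d) + 0)*4 = ((2 + 4*d) + 0)*4 = (2 + 4*d)*4 = 8 + 16*d)
k(n, v) = 34/7 - 16*n/7 (k(n, v) = 6 - (8 + 16*n)/7 = 6 + (-8/7 - 16*n/7) = 34/7 - 16*n/7)
y(1)*257 + k(-22, -22) = 0*257 + (34/7 - 16/7*(-22)) = 0 + (34/7 + 352/7) = 0 + 386/7 = 386/7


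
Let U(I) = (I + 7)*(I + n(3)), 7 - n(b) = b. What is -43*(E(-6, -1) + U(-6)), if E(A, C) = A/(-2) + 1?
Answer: -86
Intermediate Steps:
n(b) = 7 - b
E(A, C) = 1 - A/2 (E(A, C) = -A/2 + 1 = 1 - A/2)
U(I) = (4 + I)*(7 + I) (U(I) = (I + 7)*(I + (7 - 1*3)) = (7 + I)*(I + (7 - 3)) = (7 + I)*(I + 4) = (7 + I)*(4 + I) = (4 + I)*(7 + I))
-43*(E(-6, -1) + U(-6)) = -43*((1 - ½*(-6)) + (28 + (-6)² + 11*(-6))) = -43*((1 + 3) + (28 + 36 - 66)) = -43*(4 - 2) = -43*2 = -86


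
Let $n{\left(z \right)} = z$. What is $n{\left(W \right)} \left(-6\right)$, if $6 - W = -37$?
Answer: $-258$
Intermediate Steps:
$W = 43$ ($W = 6 - -37 = 6 + 37 = 43$)
$n{\left(W \right)} \left(-6\right) = 43 \left(-6\right) = -258$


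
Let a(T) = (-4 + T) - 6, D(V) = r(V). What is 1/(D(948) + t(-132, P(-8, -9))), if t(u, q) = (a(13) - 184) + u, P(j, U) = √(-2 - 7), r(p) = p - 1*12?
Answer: 1/623 ≈ 0.0016051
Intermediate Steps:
r(p) = -12 + p (r(p) = p - 12 = -12 + p)
D(V) = -12 + V
P(j, U) = 3*I (P(j, U) = √(-9) = 3*I)
a(T) = -10 + T
t(u, q) = -181 + u (t(u, q) = ((-10 + 13) - 184) + u = (3 - 184) + u = -181 + u)
1/(D(948) + t(-132, P(-8, -9))) = 1/((-12 + 948) + (-181 - 132)) = 1/(936 - 313) = 1/623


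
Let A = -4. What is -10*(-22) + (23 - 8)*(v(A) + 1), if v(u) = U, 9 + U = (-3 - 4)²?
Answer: 835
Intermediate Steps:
U = 40 (U = -9 + (-3 - 4)² = -9 + (-7)² = -9 + 49 = 40)
v(u) = 40
-10*(-22) + (23 - 8)*(v(A) + 1) = -10*(-22) + (23 - 8)*(40 + 1) = 220 + 15*41 = 220 + 615 = 835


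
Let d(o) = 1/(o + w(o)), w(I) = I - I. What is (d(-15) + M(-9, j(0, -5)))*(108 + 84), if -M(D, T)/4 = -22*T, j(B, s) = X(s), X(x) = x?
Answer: -422464/5 ≈ -84493.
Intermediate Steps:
j(B, s) = s
w(I) = 0
M(D, T) = 88*T (M(D, T) = -(-88)*T = 88*T)
d(o) = 1/o (d(o) = 1/(o + 0) = 1/o)
(d(-15) + M(-9, j(0, -5)))*(108 + 84) = (1/(-15) + 88*(-5))*(108 + 84) = (-1/15 - 440)*192 = -6601/15*192 = -422464/5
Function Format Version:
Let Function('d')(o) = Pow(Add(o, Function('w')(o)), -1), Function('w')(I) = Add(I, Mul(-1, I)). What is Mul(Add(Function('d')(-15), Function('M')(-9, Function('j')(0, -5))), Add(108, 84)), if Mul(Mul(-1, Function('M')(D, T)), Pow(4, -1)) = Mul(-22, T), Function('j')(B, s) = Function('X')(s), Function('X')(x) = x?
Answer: Rational(-422464, 5) ≈ -84493.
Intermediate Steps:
Function('j')(B, s) = s
Function('w')(I) = 0
Function('M')(D, T) = Mul(88, T) (Function('M')(D, T) = Mul(-4, Mul(-22, T)) = Mul(88, T))
Function('d')(o) = Pow(o, -1) (Function('d')(o) = Pow(Add(o, 0), -1) = Pow(o, -1))
Mul(Add(Function('d')(-15), Function('M')(-9, Function('j')(0, -5))), Add(108, 84)) = Mul(Add(Pow(-15, -1), Mul(88, -5)), Add(108, 84)) = Mul(Add(Rational(-1, 15), -440), 192) = Mul(Rational(-6601, 15), 192) = Rational(-422464, 5)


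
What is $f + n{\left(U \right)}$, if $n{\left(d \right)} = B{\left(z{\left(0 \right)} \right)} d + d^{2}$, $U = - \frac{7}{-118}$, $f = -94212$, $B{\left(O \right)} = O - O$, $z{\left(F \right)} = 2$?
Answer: $- \frac{1311807839}{13924} \approx -94212.0$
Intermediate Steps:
$B{\left(O \right)} = 0$
$U = \frac{7}{118}$ ($U = \left(-7\right) \left(- \frac{1}{118}\right) = \frac{7}{118} \approx 0.059322$)
$n{\left(d \right)} = d^{2}$ ($n{\left(d \right)} = 0 d + d^{2} = 0 + d^{2} = d^{2}$)
$f + n{\left(U \right)} = -94212 + \left(\frac{7}{118}\right)^{2} = -94212 + \frac{49}{13924} = - \frac{1311807839}{13924}$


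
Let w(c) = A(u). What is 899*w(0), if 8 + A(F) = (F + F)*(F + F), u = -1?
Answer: -3596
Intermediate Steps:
A(F) = -8 + 4*F² (A(F) = -8 + (F + F)*(F + F) = -8 + (2*F)*(2*F) = -8 + 4*F²)
w(c) = -4 (w(c) = -8 + 4*(-1)² = -8 + 4*1 = -8 + 4 = -4)
899*w(0) = 899*(-4) = -3596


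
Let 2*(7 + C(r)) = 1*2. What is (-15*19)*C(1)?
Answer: 1710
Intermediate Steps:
C(r) = -6 (C(r) = -7 + (1*2)/2 = -7 + (½)*2 = -7 + 1 = -6)
(-15*19)*C(1) = -15*19*(-6) = -285*(-6) = 1710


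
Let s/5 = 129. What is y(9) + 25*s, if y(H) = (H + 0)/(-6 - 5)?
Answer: 177366/11 ≈ 16124.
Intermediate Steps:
s = 645 (s = 5*129 = 645)
y(H) = -H/11 (y(H) = H/(-11) = H*(-1/11) = -H/11)
y(9) + 25*s = -1/11*9 + 25*645 = -9/11 + 16125 = 177366/11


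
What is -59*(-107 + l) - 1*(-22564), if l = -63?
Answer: 32594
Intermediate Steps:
-59*(-107 + l) - 1*(-22564) = -59*(-107 - 63) - 1*(-22564) = -59*(-170) + 22564 = 10030 + 22564 = 32594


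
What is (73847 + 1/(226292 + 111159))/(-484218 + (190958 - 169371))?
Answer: -24919743998/156115293581 ≈ -0.15962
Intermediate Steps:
(73847 + 1/(226292 + 111159))/(-484218 + (190958 - 169371)) = (73847 + 1/337451)/(-484218 + 21587) = (73847 + 1/337451)/(-462631) = (24919743998/337451)*(-1/462631) = -24919743998/156115293581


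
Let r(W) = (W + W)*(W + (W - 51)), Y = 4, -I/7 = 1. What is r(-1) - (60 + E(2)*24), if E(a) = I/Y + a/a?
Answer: 64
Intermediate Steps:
I = -7 (I = -7*1 = -7)
E(a) = -3/4 (E(a) = -7/4 + a/a = -7*1/4 + 1 = -7/4 + 1 = -3/4)
r(W) = 2*W*(-51 + 2*W) (r(W) = (2*W)*(W + (-51 + W)) = (2*W)*(-51 + 2*W) = 2*W*(-51 + 2*W))
r(-1) - (60 + E(2)*24) = 2*(-1)*(-51 + 2*(-1)) - (60 - 3/4*24) = 2*(-1)*(-51 - 2) - (60 - 18) = 2*(-1)*(-53) - 1*42 = 106 - 42 = 64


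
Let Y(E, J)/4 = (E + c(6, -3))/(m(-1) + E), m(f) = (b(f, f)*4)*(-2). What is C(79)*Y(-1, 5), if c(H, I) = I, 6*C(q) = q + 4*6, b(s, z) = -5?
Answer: -824/117 ≈ -7.0427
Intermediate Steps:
C(q) = 4 + q/6 (C(q) = (q + 4*6)/6 = (q + 24)/6 = (24 + q)/6 = 4 + q/6)
m(f) = 40 (m(f) = -5*4*(-2) = -20*(-2) = 40)
Y(E, J) = 4*(-3 + E)/(40 + E) (Y(E, J) = 4*((E - 3)/(40 + E)) = 4*((-3 + E)/(40 + E)) = 4*(-3 + E)/(40 + E))
C(79)*Y(-1, 5) = (4 + (1/6)*79)*(4*(-3 - 1)/(40 - 1)) = (4 + 79/6)*(4*(-4)/39) = 103*(4*(1/39)*(-4))/6 = (103/6)*(-16/39) = -824/117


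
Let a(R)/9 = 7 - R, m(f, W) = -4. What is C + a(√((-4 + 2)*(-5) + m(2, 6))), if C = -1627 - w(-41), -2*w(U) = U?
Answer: -3169/2 - 9*√6 ≈ -1606.5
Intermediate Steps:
w(U) = -U/2
C = -3295/2 (C = -1627 - (-1)*(-41)/2 = -1627 - 1*41/2 = -1627 - 41/2 = -3295/2 ≈ -1647.5)
a(R) = 63 - 9*R (a(R) = 9*(7 - R) = 63 - 9*R)
C + a(√((-4 + 2)*(-5) + m(2, 6))) = -3295/2 + (63 - 9*√((-4 + 2)*(-5) - 4)) = -3295/2 + (63 - 9*√(-2*(-5) - 4)) = -3295/2 + (63 - 9*√(10 - 4)) = -3295/2 + (63 - 9*√6) = -3169/2 - 9*√6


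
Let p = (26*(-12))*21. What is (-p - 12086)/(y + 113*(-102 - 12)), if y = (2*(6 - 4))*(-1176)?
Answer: 2767/8793 ≈ 0.31468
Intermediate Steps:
p = -6552 (p = -312*21 = -6552)
y = -4704 (y = (2*2)*(-1176) = 4*(-1176) = -4704)
(-p - 12086)/(y + 113*(-102 - 12)) = (-1*(-6552) - 12086)/(-4704 + 113*(-102 - 12)) = (6552 - 12086)/(-4704 + 113*(-114)) = -5534/(-4704 - 12882) = -5534/(-17586) = -5534*(-1/17586) = 2767/8793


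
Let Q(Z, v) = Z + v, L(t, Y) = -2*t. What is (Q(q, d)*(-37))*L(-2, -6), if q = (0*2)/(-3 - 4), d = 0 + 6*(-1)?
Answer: 888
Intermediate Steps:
d = -6 (d = 0 - 6 = -6)
q = 0 (q = 0/(-7) = 0*(-⅐) = 0)
(Q(q, d)*(-37))*L(-2, -6) = ((0 - 6)*(-37))*(-2*(-2)) = -6*(-37)*4 = 222*4 = 888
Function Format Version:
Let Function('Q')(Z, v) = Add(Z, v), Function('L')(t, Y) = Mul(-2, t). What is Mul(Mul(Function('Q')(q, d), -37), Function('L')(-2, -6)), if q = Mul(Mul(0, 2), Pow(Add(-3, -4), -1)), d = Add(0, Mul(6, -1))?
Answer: 888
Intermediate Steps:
d = -6 (d = Add(0, -6) = -6)
q = 0 (q = Mul(0, Pow(-7, -1)) = Mul(0, Rational(-1, 7)) = 0)
Mul(Mul(Function('Q')(q, d), -37), Function('L')(-2, -6)) = Mul(Mul(Add(0, -6), -37), Mul(-2, -2)) = Mul(Mul(-6, -37), 4) = Mul(222, 4) = 888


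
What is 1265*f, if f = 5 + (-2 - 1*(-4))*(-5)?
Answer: -6325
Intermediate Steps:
f = -5 (f = 5 + (-2 + 4)*(-5) = 5 + 2*(-5) = 5 - 10 = -5)
1265*f = 1265*(-5) = -6325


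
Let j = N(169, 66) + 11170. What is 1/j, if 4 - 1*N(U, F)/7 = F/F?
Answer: 1/11191 ≈ 8.9357e-5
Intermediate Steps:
N(U, F) = 21 (N(U, F) = 28 - 7*F/F = 28 - 7*1 = 28 - 7 = 21)
j = 11191 (j = 21 + 11170 = 11191)
1/j = 1/11191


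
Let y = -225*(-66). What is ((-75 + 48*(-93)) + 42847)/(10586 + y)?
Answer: 9577/6359 ≈ 1.5061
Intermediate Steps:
y = 14850
((-75 + 48*(-93)) + 42847)/(10586 + y) = ((-75 + 48*(-93)) + 42847)/(10586 + 14850) = ((-75 - 4464) + 42847)/25436 = (-4539 + 42847)*(1/25436) = 38308*(1/25436) = 9577/6359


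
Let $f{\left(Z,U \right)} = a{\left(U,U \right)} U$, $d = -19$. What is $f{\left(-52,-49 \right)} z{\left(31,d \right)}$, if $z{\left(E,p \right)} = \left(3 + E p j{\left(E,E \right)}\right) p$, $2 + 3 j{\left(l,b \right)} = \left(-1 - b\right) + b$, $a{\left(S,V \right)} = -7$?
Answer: $-3858064$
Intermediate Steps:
$j{\left(l,b \right)} = -1$ ($j{\left(l,b \right)} = - \frac{2}{3} + \frac{\left(-1 - b\right) + b}{3} = - \frac{2}{3} + \frac{1}{3} \left(-1\right) = - \frac{2}{3} - \frac{1}{3} = -1$)
$z{\left(E,p \right)} = p \left(3 - E p\right)$ ($z{\left(E,p \right)} = \left(3 + E p \left(-1\right)\right) p = \left(3 - E p\right) p = p \left(3 - E p\right)$)
$f{\left(Z,U \right)} = - 7 U$
$f{\left(-52,-49 \right)} z{\left(31,d \right)} = \left(-7\right) \left(-49\right) \left(- 19 \left(3 - 31 \left(-19\right)\right)\right) = 343 \left(- 19 \left(3 + 589\right)\right) = 343 \left(\left(-19\right) 592\right) = 343 \left(-11248\right) = -3858064$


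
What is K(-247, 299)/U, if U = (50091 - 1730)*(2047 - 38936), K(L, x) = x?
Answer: -299/1783988929 ≈ -1.6760e-7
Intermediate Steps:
U = -1783988929 (U = 48361*(-36889) = -1783988929)
K(-247, 299)/U = 299/(-1783988929) = 299*(-1/1783988929) = -299/1783988929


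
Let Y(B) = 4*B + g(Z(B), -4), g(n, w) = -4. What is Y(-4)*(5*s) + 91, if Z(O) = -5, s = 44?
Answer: -4309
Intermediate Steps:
Y(B) = -4 + 4*B (Y(B) = 4*B - 4 = -4 + 4*B)
Y(-4)*(5*s) + 91 = (-4 + 4*(-4))*(5*44) + 91 = (-4 - 16)*220 + 91 = -20*220 + 91 = -4400 + 91 = -4309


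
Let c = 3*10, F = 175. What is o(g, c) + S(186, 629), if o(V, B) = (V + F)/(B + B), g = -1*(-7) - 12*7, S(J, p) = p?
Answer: 18919/30 ≈ 630.63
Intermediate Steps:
g = -77 (g = 7 - 84 = -77)
c = 30
o(V, B) = (175 + V)/(2*B) (o(V, B) = (V + 175)/(B + B) = (175 + V)/((2*B)) = (175 + V)*(1/(2*B)) = (175 + V)/(2*B))
o(g, c) + S(186, 629) = (½)*(175 - 77)/30 + 629 = (½)*(1/30)*98 + 629 = 49/30 + 629 = 18919/30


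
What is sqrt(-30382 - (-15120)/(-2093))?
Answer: I*sqrt(2716827022)/299 ≈ 174.32*I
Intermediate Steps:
sqrt(-30382 - (-15120)/(-2093)) = sqrt(-30382 - (-15120)*(-1)/2093) = sqrt(-30382 - 9*240/299) = sqrt(-30382 - 2160/299) = sqrt(-9086378/299) = I*sqrt(2716827022)/299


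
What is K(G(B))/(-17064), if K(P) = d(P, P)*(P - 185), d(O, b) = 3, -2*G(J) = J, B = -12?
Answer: 179/5688 ≈ 0.031470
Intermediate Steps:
G(J) = -J/2
K(P) = -555 + 3*P (K(P) = 3*(P - 185) = 3*(-185 + P) = -555 + 3*P)
K(G(B))/(-17064) = (-555 + 3*(-½*(-12)))/(-17064) = (-555 + 3*6)*(-1/17064) = (-555 + 18)*(-1/17064) = -537*(-1/17064) = 179/5688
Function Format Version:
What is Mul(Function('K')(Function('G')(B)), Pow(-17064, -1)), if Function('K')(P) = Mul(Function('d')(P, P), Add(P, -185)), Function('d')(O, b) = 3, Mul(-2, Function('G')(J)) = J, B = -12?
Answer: Rational(179, 5688) ≈ 0.031470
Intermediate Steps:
Function('G')(J) = Mul(Rational(-1, 2), J)
Function('K')(P) = Add(-555, Mul(3, P)) (Function('K')(P) = Mul(3, Add(P, -185)) = Mul(3, Add(-185, P)) = Add(-555, Mul(3, P)))
Mul(Function('K')(Function('G')(B)), Pow(-17064, -1)) = Mul(Add(-555, Mul(3, Mul(Rational(-1, 2), -12))), Pow(-17064, -1)) = Mul(Add(-555, Mul(3, 6)), Rational(-1, 17064)) = Mul(Add(-555, 18), Rational(-1, 17064)) = Mul(-537, Rational(-1, 17064)) = Rational(179, 5688)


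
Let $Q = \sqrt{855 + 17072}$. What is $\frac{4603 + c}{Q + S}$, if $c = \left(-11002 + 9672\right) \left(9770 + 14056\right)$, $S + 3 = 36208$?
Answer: $- \frac{88239875945}{100829546} + \frac{2437229 \sqrt{17927}}{100829546} \approx -871.9$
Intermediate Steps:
$S = 36205$ ($S = -3 + 36208 = 36205$)
$c = -31688580$ ($c = \left(-1330\right) 23826 = -31688580$)
$Q = \sqrt{17927} \approx 133.89$
$\frac{4603 + c}{Q + S} = \frac{4603 - 31688580}{\sqrt{17927} + 36205} = - \frac{31683977}{36205 + \sqrt{17927}}$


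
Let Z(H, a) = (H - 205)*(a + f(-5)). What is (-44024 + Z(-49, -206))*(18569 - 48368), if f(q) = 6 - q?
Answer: -164073294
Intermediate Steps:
Z(H, a) = (-205 + H)*(11 + a) (Z(H, a) = (H - 205)*(a + (6 - 1*(-5))) = (-205 + H)*(a + (6 + 5)) = (-205 + H)*(a + 11) = (-205 + H)*(11 + a))
(-44024 + Z(-49, -206))*(18569 - 48368) = (-44024 + (-2255 - 205*(-206) + 11*(-49) - 49*(-206)))*(18569 - 48368) = (-44024 + (-2255 + 42230 - 539 + 10094))*(-29799) = (-44024 + 49530)*(-29799) = 5506*(-29799) = -164073294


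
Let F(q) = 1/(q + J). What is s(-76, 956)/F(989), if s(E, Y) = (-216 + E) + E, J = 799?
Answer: -657984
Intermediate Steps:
s(E, Y) = -216 + 2*E
F(q) = 1/(799 + q) (F(q) = 1/(q + 799) = 1/(799 + q))
s(-76, 956)/F(989) = (-216 + 2*(-76))/(1/(799 + 989)) = (-216 - 152)/(1/1788) = -368/1/1788 = -368*1788 = -657984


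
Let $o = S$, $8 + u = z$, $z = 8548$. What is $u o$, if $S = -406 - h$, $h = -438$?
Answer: $273280$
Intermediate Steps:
$u = 8540$ ($u = -8 + 8548 = 8540$)
$S = 32$ ($S = -406 - -438 = -406 + 438 = 32$)
$o = 32$
$u o = 8540 \cdot 32 = 273280$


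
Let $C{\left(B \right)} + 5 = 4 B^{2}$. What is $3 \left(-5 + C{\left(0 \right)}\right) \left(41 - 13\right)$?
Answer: $-840$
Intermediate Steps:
$C{\left(B \right)} = -5 + 4 B^{2}$
$3 \left(-5 + C{\left(0 \right)}\right) \left(41 - 13\right) = 3 \left(-5 - \left(5 - 4 \cdot 0^{2}\right)\right) \left(41 - 13\right) = 3 \left(-5 + \left(-5 + 4 \cdot 0\right)\right) 28 = 3 \left(-5 + \left(-5 + 0\right)\right) 28 = 3 \left(-5 - 5\right) 28 = 3 \left(-10\right) 28 = \left(-30\right) 28 = -840$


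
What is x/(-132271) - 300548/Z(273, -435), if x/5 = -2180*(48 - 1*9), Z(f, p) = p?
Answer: 39938703008/57537885 ≈ 694.13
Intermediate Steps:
x = -425100 (x = 5*(-2180*(48 - 1*9)) = 5*(-2180*(48 - 9)) = 5*(-2180*39) = 5*(-85020) = -425100)
x/(-132271) - 300548/Z(273, -435) = -425100/(-132271) - 300548/(-435) = -425100*(-1/132271) - 300548*(-1/435) = 425100/132271 + 300548/435 = 39938703008/57537885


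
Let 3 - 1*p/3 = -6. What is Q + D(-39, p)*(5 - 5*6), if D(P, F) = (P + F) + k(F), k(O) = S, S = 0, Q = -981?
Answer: -681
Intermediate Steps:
p = 27 (p = 9 - 3*(-6) = 9 + 18 = 27)
k(O) = 0
D(P, F) = F + P (D(P, F) = (P + F) + 0 = (F + P) + 0 = F + P)
Q + D(-39, p)*(5 - 5*6) = -981 + (27 - 39)*(5 - 5*6) = -981 - 12*(5 - 30) = -981 - 12*(-25) = -981 + 300 = -681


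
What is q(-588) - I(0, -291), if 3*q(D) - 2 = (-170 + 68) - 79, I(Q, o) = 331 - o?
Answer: -2045/3 ≈ -681.67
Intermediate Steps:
q(D) = -179/3 (q(D) = ⅔ + ((-170 + 68) - 79)/3 = ⅔ + (-102 - 79)/3 = ⅔ + (⅓)*(-181) = ⅔ - 181/3 = -179/3)
q(-588) - I(0, -291) = -179/3 - (331 - 1*(-291)) = -179/3 - (331 + 291) = -179/3 - 1*622 = -179/3 - 622 = -2045/3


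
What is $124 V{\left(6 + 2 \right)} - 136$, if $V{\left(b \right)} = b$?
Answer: $856$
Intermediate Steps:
$124 V{\left(6 + 2 \right)} - 136 = 124 \left(6 + 2\right) - 136 = 124 \cdot 8 - 136 = 992 - 136 = 856$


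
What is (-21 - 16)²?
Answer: 1369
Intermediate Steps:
(-21 - 16)² = (-37)² = 1369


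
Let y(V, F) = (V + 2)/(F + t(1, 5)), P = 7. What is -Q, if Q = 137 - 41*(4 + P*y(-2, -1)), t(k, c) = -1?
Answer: 27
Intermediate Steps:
y(V, F) = (2 + V)/(-1 + F) (y(V, F) = (V + 2)/(F - 1) = (2 + V)/(-1 + F))
Q = -27 (Q = 137 - 41*(4 + 7*((2 - 2)/(-1 - 1))) = 137 - 41*(4 + 7*(0/(-2))) = 137 - 41*(4 + 7*(-½*0)) = 137 - 41*(4 + 7*0) = 137 - 41*(4 + 0) = 137 - 41*4 = 137 - 164 = -27)
-Q = -1*(-27) = 27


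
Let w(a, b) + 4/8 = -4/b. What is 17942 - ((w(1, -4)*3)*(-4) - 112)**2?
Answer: 4018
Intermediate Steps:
w(a, b) = -1/2 - 4/b
17942 - ((w(1, -4)*3)*(-4) - 112)**2 = 17942 - ((((1/2)*(-8 - 1*(-4))/(-4))*3)*(-4) - 112)**2 = 17942 - ((((1/2)*(-1/4)*(-8 + 4))*3)*(-4) - 112)**2 = 17942 - ((((1/2)*(-1/4)*(-4))*3)*(-4) - 112)**2 = 17942 - (((1/2)*3)*(-4) - 112)**2 = 17942 - ((3/2)*(-4) - 112)**2 = 17942 - (-6 - 112)**2 = 17942 - 1*(-118)**2 = 17942 - 1*13924 = 17942 - 13924 = 4018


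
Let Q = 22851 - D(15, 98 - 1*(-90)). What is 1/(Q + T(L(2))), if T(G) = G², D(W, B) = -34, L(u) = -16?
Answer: 1/23141 ≈ 4.3213e-5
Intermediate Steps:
Q = 22885 (Q = 22851 - 1*(-34) = 22851 + 34 = 22885)
1/(Q + T(L(2))) = 1/(22885 + (-16)²) = 1/(22885 + 256) = 1/23141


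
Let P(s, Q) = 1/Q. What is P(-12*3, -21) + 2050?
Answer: 43049/21 ≈ 2050.0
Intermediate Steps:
P(-12*3, -21) + 2050 = 1/(-21) + 2050 = -1/21 + 2050 = 43049/21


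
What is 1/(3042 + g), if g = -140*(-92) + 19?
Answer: 1/15941 ≈ 6.2731e-5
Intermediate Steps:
g = 12899 (g = 12880 + 19 = 12899)
1/(3042 + g) = 1/(3042 + 12899) = 1/15941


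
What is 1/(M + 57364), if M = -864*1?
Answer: 1/56500 ≈ 1.7699e-5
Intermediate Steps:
M = -864
1/(M + 57364) = 1/(-864 + 57364) = 1/56500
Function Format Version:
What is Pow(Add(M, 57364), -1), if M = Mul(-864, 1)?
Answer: Rational(1, 56500) ≈ 1.7699e-5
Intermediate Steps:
M = -864
Pow(Add(M, 57364), -1) = Pow(Add(-864, 57364), -1) = Pow(56500, -1) = Rational(1, 56500)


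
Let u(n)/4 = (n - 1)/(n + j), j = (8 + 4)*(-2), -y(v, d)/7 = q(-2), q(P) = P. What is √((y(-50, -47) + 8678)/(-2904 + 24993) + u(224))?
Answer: √236813827566/220890 ≈ 2.2031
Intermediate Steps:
y(v, d) = 14 (y(v, d) = -7*(-2) = 14)
j = -24 (j = 12*(-2) = -24)
u(n) = 4*(-1 + n)/(-24 + n) (u(n) = 4*((n - 1)/(n - 24)) = 4*((-1 + n)/(-24 + n)) = 4*(-1 + n)/(-24 + n))
√((y(-50, -47) + 8678)/(-2904 + 24993) + u(224)) = √((14 + 8678)/(-2904 + 24993) + 4*(-1 + 224)/(-24 + 224)) = √(8692/22089 + 4*223/200) = √(8692*(1/22089) + 4*(1/200)*223) = √(8692/22089 + 223/50) = √(5360447/1104450) = √236813827566/220890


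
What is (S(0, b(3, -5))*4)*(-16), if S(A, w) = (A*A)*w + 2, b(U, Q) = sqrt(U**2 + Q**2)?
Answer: -128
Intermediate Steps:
b(U, Q) = sqrt(Q**2 + U**2)
S(A, w) = 2 + w*A**2 (S(A, w) = A**2*w + 2 = w*A**2 + 2 = 2 + w*A**2)
(S(0, b(3, -5))*4)*(-16) = ((2 + sqrt((-5)**2 + 3**2)*0**2)*4)*(-16) = ((2 + sqrt(25 + 9)*0)*4)*(-16) = ((2 + sqrt(34)*0)*4)*(-16) = ((2 + 0)*4)*(-16) = (2*4)*(-16) = 8*(-16) = -128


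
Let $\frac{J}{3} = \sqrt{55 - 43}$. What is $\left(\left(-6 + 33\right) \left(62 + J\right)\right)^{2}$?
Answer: $2881008 + 542376 \sqrt{3} \approx 3.8204 \cdot 10^{6}$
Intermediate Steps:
$J = 6 \sqrt{3}$ ($J = 3 \sqrt{55 - 43} = 3 \sqrt{12} = 3 \cdot 2 \sqrt{3} = 6 \sqrt{3} \approx 10.392$)
$\left(\left(-6 + 33\right) \left(62 + J\right)\right)^{2} = \left(\left(-6 + 33\right) \left(62 + 6 \sqrt{3}\right)\right)^{2} = \left(27 \left(62 + 6 \sqrt{3}\right)\right)^{2} = \left(1674 + 162 \sqrt{3}\right)^{2}$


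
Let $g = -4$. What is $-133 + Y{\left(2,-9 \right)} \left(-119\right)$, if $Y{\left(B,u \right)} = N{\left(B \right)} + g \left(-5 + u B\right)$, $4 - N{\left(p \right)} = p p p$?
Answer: $-10605$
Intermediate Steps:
$N{\left(p \right)} = 4 - p^{3}$ ($N{\left(p \right)} = 4 - p p p = 4 - p^{2} p = 4 - p^{3}$)
$Y{\left(B,u \right)} = 24 - B^{3} - 4 B u$ ($Y{\left(B,u \right)} = \left(4 - B^{3}\right) - 4 \left(-5 + u B\right) = \left(4 - B^{3}\right) - 4 \left(-5 + B u\right) = \left(4 - B^{3}\right) - \left(-20 + 4 B u\right) = 24 - B^{3} - 4 B u$)
$-133 + Y{\left(2,-9 \right)} \left(-119\right) = -133 + \left(24 - 2^{3} - 8 \left(-9\right)\right) \left(-119\right) = -133 + \left(24 - 8 + 72\right) \left(-119\right) = -133 + 88 \left(-119\right) = -133 - 10472 = -10605$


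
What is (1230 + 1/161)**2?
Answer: 39216276961/25921 ≈ 1.5129e+6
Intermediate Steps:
(1230 + 1/161)**2 = (198031/161)**2 = 39216276961/25921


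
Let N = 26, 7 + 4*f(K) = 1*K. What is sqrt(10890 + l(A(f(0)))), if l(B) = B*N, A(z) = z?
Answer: 23*sqrt(82)/2 ≈ 104.14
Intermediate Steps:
f(K) = -7/4 + K/4 (f(K) = -7/4 + (1*K)/4 = -7/4 + K/4)
l(B) = 26*B (l(B) = B*26 = 26*B)
sqrt(10890 + l(A(f(0)))) = sqrt(10890 + 26*(-7/4 + (1/4)*0)) = sqrt(10890 + 26*(-7/4 + 0)) = sqrt(10890 + 26*(-7/4)) = sqrt(10890 - 91/2) = sqrt(21689/2) = 23*sqrt(82)/2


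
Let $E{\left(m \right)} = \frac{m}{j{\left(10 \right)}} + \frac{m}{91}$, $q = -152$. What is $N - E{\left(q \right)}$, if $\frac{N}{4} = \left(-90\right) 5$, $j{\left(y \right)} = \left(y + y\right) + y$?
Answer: $- \frac{2447804}{1365} \approx -1793.3$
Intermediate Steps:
$j{\left(y \right)} = 3 y$ ($j{\left(y \right)} = 2 y + y = 3 y$)
$E{\left(m \right)} = \frac{121 m}{2730}$ ($E{\left(m \right)} = \frac{m}{3 \cdot 10} + \frac{m}{91} = \frac{m}{30} + m \frac{1}{91} = m \frac{1}{30} + \frac{m}{91} = \frac{m}{30} + \frac{m}{91} = \frac{121 m}{2730}$)
$N = -1800$ ($N = 4 \left(\left(-90\right) 5\right) = 4 \left(-450\right) = -1800$)
$N - E{\left(q \right)} = -1800 - \frac{121}{2730} \left(-152\right) = -1800 - - \frac{9196}{1365} = -1800 + \frac{9196}{1365} = - \frac{2447804}{1365}$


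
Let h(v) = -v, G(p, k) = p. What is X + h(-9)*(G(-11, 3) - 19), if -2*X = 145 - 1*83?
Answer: -301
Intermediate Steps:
X = -31 (X = -(145 - 1*83)/2 = -(145 - 83)/2 = -½*62 = -31)
X + h(-9)*(G(-11, 3) - 19) = -31 + (-1*(-9))*(-11 - 19) = -31 + 9*(-30) = -31 - 270 = -301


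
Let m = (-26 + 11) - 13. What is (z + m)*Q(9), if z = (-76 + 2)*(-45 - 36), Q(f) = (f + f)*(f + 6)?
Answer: 1610820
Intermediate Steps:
Q(f) = 2*f*(6 + f) (Q(f) = (2*f)*(6 + f) = 2*f*(6 + f))
m = -28 (m = -15 - 13 = -28)
z = 5994 (z = -74*(-81) = 5994)
(z + m)*Q(9) = (5994 - 28)*(2*9*(6 + 9)) = 5966*(2*9*15) = 5966*270 = 1610820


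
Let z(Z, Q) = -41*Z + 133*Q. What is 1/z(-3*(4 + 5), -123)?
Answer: -1/15252 ≈ -6.5565e-5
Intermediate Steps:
1/z(-3*(4 + 5), -123) = 1/(-(-123)*(4 + 5) + 133*(-123)) = 1/(-(-123)*9 - 16359) = 1/(-41*(-27) - 16359) = 1/(1107 - 16359) = 1/(-15252) = -1/15252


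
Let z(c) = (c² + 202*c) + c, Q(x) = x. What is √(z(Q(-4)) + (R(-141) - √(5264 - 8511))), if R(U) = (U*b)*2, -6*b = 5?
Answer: √(-561 - I*√3247) ≈ 1.2014 - 23.716*I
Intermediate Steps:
b = -⅚ (b = -⅙*5 = -⅚ ≈ -0.83333)
z(c) = c² + 203*c
R(U) = -5*U/3 (R(U) = (U*(-⅚))*2 = -5*U/6*2 = -5*U/3)
√(z(Q(-4)) + (R(-141) - √(5264 - 8511))) = √(-4*(203 - 4) + (-5/3*(-141) - √(5264 - 8511))) = √(-4*199 + (235 - √(-3247))) = √(-796 + (235 - I*√3247)) = √(-561 - I*√3247)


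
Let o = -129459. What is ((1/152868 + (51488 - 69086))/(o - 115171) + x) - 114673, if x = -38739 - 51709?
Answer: -7670722499988577/37396098840 ≈ -2.0512e+5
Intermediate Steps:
x = -90448
((1/152868 + (51488 - 69086))/(o - 115171) + x) - 114673 = ((1/152868 + (51488 - 69086))/(-129459 - 115171) - 90448) - 114673 = ((1/152868 - 17598)/(-244630) - 90448) - 114673 = (-2690171063/152868*(-1/244630) - 90448) - 114673 = (2690171063/37396098840 - 90448) - 114673 = -3382399657709257/37396098840 - 114673 = -7670722499988577/37396098840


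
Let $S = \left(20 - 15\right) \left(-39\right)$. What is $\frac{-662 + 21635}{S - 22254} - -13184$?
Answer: $\frac{98648881}{7483} \approx 13183.0$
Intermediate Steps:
$S = -195$ ($S = 5 \left(-39\right) = -195$)
$\frac{-662 + 21635}{S - 22254} - -13184 = \frac{-662 + 21635}{-195 - 22254} - -13184 = \frac{20973}{-22449} + 13184 = 20973 \left(- \frac{1}{22449}\right) + 13184 = - \frac{6991}{7483} + 13184 = \frac{98648881}{7483}$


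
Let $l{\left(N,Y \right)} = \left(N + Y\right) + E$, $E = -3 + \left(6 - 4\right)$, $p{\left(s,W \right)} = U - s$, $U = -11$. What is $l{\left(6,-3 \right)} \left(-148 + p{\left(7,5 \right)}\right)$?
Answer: $-332$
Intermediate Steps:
$p{\left(s,W \right)} = -11 - s$
$E = -1$ ($E = -3 + \left(6 - 4\right) = -3 + 2 = -1$)
$l{\left(N,Y \right)} = -1 + N + Y$ ($l{\left(N,Y \right)} = \left(N + Y\right) - 1 = -1 + N + Y$)
$l{\left(6,-3 \right)} \left(-148 + p{\left(7,5 \right)}\right) = \left(-1 + 6 - 3\right) \left(-148 - 18\right) = 2 \left(-148 - 18\right) = 2 \left(-166\right) = -332$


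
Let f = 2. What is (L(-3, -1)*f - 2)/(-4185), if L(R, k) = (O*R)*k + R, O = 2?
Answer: -4/4185 ≈ -0.00095579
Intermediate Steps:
L(R, k) = R + 2*R*k (L(R, k) = (2*R)*k + R = 2*R*k + R = R + 2*R*k)
(L(-3, -1)*f - 2)/(-4185) = (-3*(1 + 2*(-1))*2 - 2)/(-4185) = (-3*(1 - 2)*2 - 2)*(-1/4185) = (-3*(-1)*2 - 2)*(-1/4185) = (3*2 - 2)*(-1/4185) = (6 - 2)*(-1/4185) = 4*(-1/4185) = -4/4185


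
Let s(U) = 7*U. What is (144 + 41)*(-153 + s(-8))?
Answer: -38665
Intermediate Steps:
(144 + 41)*(-153 + s(-8)) = (144 + 41)*(-153 + 7*(-8)) = 185*(-153 - 56) = 185*(-209) = -38665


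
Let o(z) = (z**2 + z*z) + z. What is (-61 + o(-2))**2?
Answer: 3025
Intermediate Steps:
o(z) = z + 2*z**2 (o(z) = (z**2 + z**2) + z = 2*z**2 + z = z + 2*z**2)
(-61 + o(-2))**2 = (-61 - 2*(1 + 2*(-2)))**2 = (-61 - 2*(1 - 4))**2 = (-61 - 2*(-3))**2 = (-61 + 6)**2 = (-55)**2 = 3025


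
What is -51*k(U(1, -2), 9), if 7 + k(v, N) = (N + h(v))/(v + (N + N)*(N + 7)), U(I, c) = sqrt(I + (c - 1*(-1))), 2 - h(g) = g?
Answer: 34085/96 ≈ 355.05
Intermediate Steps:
h(g) = 2 - g
U(I, c) = sqrt(1 + I + c) (U(I, c) = sqrt(I + (c + 1)) = sqrt(I + (1 + c)) = sqrt(1 + I + c))
k(v, N) = -7 + (2 + N - v)/(v + 2*N*(7 + N)) (k(v, N) = -7 + (N + (2 - v))/(v + (N + N)*(N + 7)) = -7 + (2 + N - v)/(v + (2*N)*(7 + N)) = -7 + (2 + N - v)/(v + 2*N*(7 + N)))
-51*k(U(1, -2), 9) = -51*(2 - 97*9 - 14*9**2 - 8*sqrt(1 + 1 - 2))/(sqrt(1 + 1 - 2) + 2*9**2 + 14*9) = -51*(2 - 873 - 14*81 - 8*sqrt(0))/(sqrt(0) + 2*81 + 126) = -51*(2 - 873 - 1134 - 8*0)/(0 + 162 + 126) = -51*(2 - 873 - 1134 + 0)/288 = -17*(-2005)/96 = -51*(-2005/288) = 34085/96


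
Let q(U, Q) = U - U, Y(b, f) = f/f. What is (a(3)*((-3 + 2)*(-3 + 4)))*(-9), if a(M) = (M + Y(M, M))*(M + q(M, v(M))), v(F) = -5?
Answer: 108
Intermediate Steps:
Y(b, f) = 1
q(U, Q) = 0
a(M) = M*(1 + M) (a(M) = (M + 1)*(M + 0) = (1 + M)*M = M*(1 + M))
(a(3)*((-3 + 2)*(-3 + 4)))*(-9) = ((3*(1 + 3))*((-3 + 2)*(-3 + 4)))*(-9) = ((3*4)*(-1*1))*(-9) = (12*(-1))*(-9) = -12*(-9) = 108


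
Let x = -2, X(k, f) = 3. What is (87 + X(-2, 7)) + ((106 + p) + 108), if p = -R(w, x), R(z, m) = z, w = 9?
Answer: 295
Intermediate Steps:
p = -9 (p = -1*9 = -9)
(87 + X(-2, 7)) + ((106 + p) + 108) = (87 + 3) + ((106 - 9) + 108) = 90 + (97 + 108) = 90 + 205 = 295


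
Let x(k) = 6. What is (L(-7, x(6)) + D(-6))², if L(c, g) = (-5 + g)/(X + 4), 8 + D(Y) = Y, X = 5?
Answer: 15625/81 ≈ 192.90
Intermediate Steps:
D(Y) = -8 + Y
L(c, g) = -5/9 + g/9 (L(c, g) = (-5 + g)/(5 + 4) = (-5 + g)/9 = (-5 + g)*(⅑) = -5/9 + g/9)
(L(-7, x(6)) + D(-6))² = ((-5/9 + (⅑)*6) + (-8 - 6))² = ((-5/9 + ⅔) - 14)² = (⅑ - 14)² = (-125/9)² = 15625/81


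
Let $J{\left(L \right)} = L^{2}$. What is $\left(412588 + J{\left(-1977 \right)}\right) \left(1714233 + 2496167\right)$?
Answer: $18193631016800$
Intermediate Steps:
$\left(412588 + J{\left(-1977 \right)}\right) \left(1714233 + 2496167\right) = \left(412588 + \left(-1977\right)^{2}\right) \left(1714233 + 2496167\right) = \left(412588 + 3908529\right) 4210400 = 4321117 \cdot 4210400 = 18193631016800$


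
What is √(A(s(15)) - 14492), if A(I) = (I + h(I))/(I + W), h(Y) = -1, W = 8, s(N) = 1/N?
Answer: I*√1753546/11 ≈ 120.38*I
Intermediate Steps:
A(I) = (-1 + I)/(8 + I) (A(I) = (I - 1)/(I + 8) = (-1 + I)/(8 + I))
√(A(s(15)) - 14492) = √((-1 + 1/15)/(8 + 1/15) - 14492) = √(-14/15/(121/15) - 14492) = √((15/121)*(-14/15) - 14492) = √(-14/121 - 14492) = √(-1753546/121) = I*√1753546/11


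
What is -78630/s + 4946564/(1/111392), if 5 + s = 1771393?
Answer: 488024175836859757/885694 ≈ 5.5101e+11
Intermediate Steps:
s = 1771388 (s = -5 + 1771393 = 1771388)
-78630/s + 4946564/(1/111392) = -78630/1771388 + 4946564/(1/111392) = -78630*1/1771388 + 4946564/(1/111392) = -39315/885694 + 4946564*111392 = -39315/885694 + 551007657088 = 488024175836859757/885694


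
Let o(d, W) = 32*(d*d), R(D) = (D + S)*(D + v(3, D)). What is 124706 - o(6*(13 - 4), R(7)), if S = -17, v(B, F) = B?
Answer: 31394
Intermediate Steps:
R(D) = (-17 + D)*(3 + D) (R(D) = (D - 17)*(D + 3) = (-17 + D)*(3 + D))
o(d, W) = 32*d²
124706 - o(6*(13 - 4), R(7)) = 124706 - 32*(6*(13 - 4))² = 124706 - 32*(6*9)² = 124706 - 32*54² = 124706 - 32*2916 = 124706 - 1*93312 = 124706 - 93312 = 31394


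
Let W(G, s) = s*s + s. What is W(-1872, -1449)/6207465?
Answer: 699384/2069155 ≈ 0.33800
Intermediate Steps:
W(G, s) = s + s**2 (W(G, s) = s**2 + s = s + s**2)
W(-1872, -1449)/6207465 = -1449*(1 - 1449)/6207465 = -1449*(-1448)*(1/6207465) = 2098152*(1/6207465) = 699384/2069155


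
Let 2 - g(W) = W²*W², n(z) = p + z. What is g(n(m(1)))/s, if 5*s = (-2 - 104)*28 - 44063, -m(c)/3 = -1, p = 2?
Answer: 3115/47031 ≈ 0.066233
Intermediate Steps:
m(c) = 3 (m(c) = -3*(-1) = 3)
n(z) = 2 + z
g(W) = 2 - W⁴ (g(W) = 2 - W²*W² = 2 - W⁴)
s = -47031/5 (s = ((-2 - 104)*28 - 44063)/5 = (-106*28 - 44063)/5 = (-2968 - 44063)/5 = (⅕)*(-47031) = -47031/5 ≈ -9406.2)
g(n(m(1)))/s = (2 - (2 + 3)⁴)/(-47031/5) = (2 - 1*5⁴)*(-5/47031) = (2 - 1*625)*(-5/47031) = (2 - 625)*(-5/47031) = -623*(-5/47031) = 3115/47031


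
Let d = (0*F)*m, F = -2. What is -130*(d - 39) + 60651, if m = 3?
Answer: 65721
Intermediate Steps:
d = 0 (d = (0*(-2))*3 = 0*3 = 0)
-130*(d - 39) + 60651 = -130*(0 - 39) + 60651 = -130*(-39) + 60651 = 5070 + 60651 = 65721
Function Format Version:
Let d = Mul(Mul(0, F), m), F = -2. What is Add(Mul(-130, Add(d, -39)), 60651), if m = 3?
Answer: 65721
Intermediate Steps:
d = 0 (d = Mul(Mul(0, -2), 3) = Mul(0, 3) = 0)
Add(Mul(-130, Add(d, -39)), 60651) = Add(Mul(-130, Add(0, -39)), 60651) = Add(Mul(-130, -39), 60651) = Add(5070, 60651) = 65721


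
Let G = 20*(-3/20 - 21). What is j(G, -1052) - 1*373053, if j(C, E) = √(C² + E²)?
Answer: -373053 + √1285633 ≈ -3.7192e+5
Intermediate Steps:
G = -423 (G = 20*(-3*1/20 - 21) = 20*(-3/20 - 21) = 20*(-423/20) = -423)
j(G, -1052) - 1*373053 = √((-423)² + (-1052)²) - 1*373053 = √(178929 + 1106704) - 373053 = √1285633 - 373053 = -373053 + √1285633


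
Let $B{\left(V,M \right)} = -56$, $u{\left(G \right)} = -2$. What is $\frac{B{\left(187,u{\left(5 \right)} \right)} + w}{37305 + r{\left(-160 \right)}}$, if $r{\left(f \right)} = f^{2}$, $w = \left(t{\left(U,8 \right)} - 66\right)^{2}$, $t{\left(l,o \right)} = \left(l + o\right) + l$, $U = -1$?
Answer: $\frac{3544}{62905} \approx 0.056339$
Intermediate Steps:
$t{\left(l,o \right)} = o + 2 l$
$w = 3600$ ($w = \left(\left(8 + 2 \left(-1\right)\right) - 66\right)^{2} = \left(\left(8 - 2\right) - 66\right)^{2} = \left(6 - 66\right)^{2} = \left(-60\right)^{2} = 3600$)
$\frac{B{\left(187,u{\left(5 \right)} \right)} + w}{37305 + r{\left(-160 \right)}} = \frac{-56 + 3600}{37305 + \left(-160\right)^{2}} = \frac{3544}{37305 + 25600} = \frac{3544}{62905}$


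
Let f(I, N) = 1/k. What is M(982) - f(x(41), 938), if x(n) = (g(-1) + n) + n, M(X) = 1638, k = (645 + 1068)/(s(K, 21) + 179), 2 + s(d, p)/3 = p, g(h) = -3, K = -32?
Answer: 2805658/1713 ≈ 1637.9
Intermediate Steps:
s(d, p) = -6 + 3*p
k = 1713/236 (k = (645 + 1068)/((-6 + 3*21) + 179) = 1713/((-6 + 63) + 179) = 1713/(57 + 179) = 1713/236 ≈ 7.2585)
x(n) = -3 + 2*n (x(n) = (-3 + n) + n = -3 + 2*n)
f(I, N) = 236/1713 (f(I, N) = 1/(1713/236) = 236/1713)
M(982) - f(x(41), 938) = 1638 - 1*236/1713 = 1638 - 236/1713 = 2805658/1713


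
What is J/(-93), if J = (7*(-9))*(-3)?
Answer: -63/31 ≈ -2.0323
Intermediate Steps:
J = 189 (J = -63*(-3) = 189)
J/(-93) = 189/(-93) = 189*(-1/93) = -63/31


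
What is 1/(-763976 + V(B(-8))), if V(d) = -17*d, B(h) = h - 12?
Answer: -1/763636 ≈ -1.3095e-6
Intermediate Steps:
B(h) = -12 + h
1/(-763976 + V(B(-8))) = 1/(-763976 - 17*(-12 - 8)) = 1/(-763976 - 17*(-20)) = 1/(-763976 + 340) = 1/(-763636) = -1/763636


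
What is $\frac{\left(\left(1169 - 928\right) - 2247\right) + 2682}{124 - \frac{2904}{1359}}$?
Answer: $\frac{76557}{13801} \approx 5.5472$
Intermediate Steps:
$\frac{\left(\left(1169 - 928\right) - 2247\right) + 2682}{124 - \frac{2904}{1359}} = \frac{\left(\left(1169 - 928\right) - 2247\right) + 2682}{124 - \frac{968}{453}} = \frac{\left(241 - 2247\right) + 2682}{124 - \frac{968}{453}} = \frac{-2006 + 2682}{\frac{55204}{453}} = 676 \cdot \frac{453}{55204} = \frac{76557}{13801}$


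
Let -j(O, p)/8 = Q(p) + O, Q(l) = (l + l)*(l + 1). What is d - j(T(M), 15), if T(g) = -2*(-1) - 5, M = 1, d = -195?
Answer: 3621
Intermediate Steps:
Q(l) = 2*l*(1 + l) (Q(l) = (2*l)*(1 + l) = 2*l*(1 + l))
T(g) = -3 (T(g) = 2 - 5 = -3)
j(O, p) = -8*O - 16*p*(1 + p) (j(O, p) = -8*(2*p*(1 + p) + O) = -8*(O + 2*p*(1 + p)) = -8*O - 16*p*(1 + p))
d - j(T(M), 15) = -195 - (-8*(-3) - 16*15*(1 + 15)) = -195 - (24 - 16*15*16) = -195 - (24 - 3840) = -195 - 1*(-3816) = -195 + 3816 = 3621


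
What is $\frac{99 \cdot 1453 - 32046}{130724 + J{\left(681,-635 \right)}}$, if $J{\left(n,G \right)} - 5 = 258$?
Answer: $\frac{111801}{130987} \approx 0.85353$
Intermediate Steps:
$J{\left(n,G \right)} = 263$ ($J{\left(n,G \right)} = 5 + 258 = 263$)
$\frac{99 \cdot 1453 - 32046}{130724 + J{\left(681,-635 \right)}} = \frac{99 \cdot 1453 - 32046}{130724 + 263} = \frac{143847 - 32046}{130987} = 111801 \cdot \frac{1}{130987} = \frac{111801}{130987}$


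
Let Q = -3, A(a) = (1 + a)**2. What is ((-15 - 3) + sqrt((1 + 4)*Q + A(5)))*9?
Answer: -162 + 9*sqrt(21) ≈ -120.76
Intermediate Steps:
((-15 - 3) + sqrt((1 + 4)*Q + A(5)))*9 = ((-15 - 3) + sqrt((1 + 4)*(-3) + (1 + 5)**2))*9 = (-18 + sqrt(5*(-3) + 6**2))*9 = (-18 + sqrt(-15 + 36))*9 = (-18 + sqrt(21))*9 = -162 + 9*sqrt(21)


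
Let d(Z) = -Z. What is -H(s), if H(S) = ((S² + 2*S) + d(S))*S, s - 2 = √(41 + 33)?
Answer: -530 - 90*√74 ≈ -1304.2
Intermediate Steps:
s = 2 + √74 (s = 2 + √(41 + 33) = 2 + √74 ≈ 10.602)
H(S) = S*(S + S²) (H(S) = ((S² + 2*S) - S)*S = (S + S²)*S = S*(S + S²))
-H(s) = -(2 + √74)²*(1 + (2 + √74)) = -(2 + √74)²*(3 + √74)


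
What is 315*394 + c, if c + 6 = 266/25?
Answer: 3102866/25 ≈ 1.2411e+5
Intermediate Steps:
c = 116/25 (c = -6 + 266/25 = 116/25 ≈ 4.6400)
315*394 + c = 315*394 + 116/25 = 124110 + 116/25 = 3102866/25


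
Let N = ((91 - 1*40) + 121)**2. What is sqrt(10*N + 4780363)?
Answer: sqrt(5076203) ≈ 2253.0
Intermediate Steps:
N = 29584 (N = ((91 - 40) + 121)**2 = (51 + 121)**2 = 172**2 = 29584)
sqrt(10*N + 4780363) = sqrt(10*29584 + 4780363) = sqrt(295840 + 4780363) = sqrt(5076203)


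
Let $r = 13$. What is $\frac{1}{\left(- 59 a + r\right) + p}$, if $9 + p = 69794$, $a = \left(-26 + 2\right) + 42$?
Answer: $\frac{1}{68736} \approx 1.4548 \cdot 10^{-5}$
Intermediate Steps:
$a = 18$ ($a = -24 + 42 = 18$)
$p = 69785$ ($p = -9 + 69794 = 69785$)
$\frac{1}{\left(- 59 a + r\right) + p} = \frac{1}{\left(\left(-59\right) 18 + 13\right) + 69785} = \frac{1}{\left(-1062 + 13\right) + 69785} = \frac{1}{-1049 + 69785} = \frac{1}{68736}$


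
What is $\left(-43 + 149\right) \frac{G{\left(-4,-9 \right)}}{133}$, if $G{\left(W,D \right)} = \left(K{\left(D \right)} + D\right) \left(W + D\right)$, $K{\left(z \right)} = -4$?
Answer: $\frac{17914}{133} \approx 134.69$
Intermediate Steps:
$G{\left(W,D \right)} = \left(-4 + D\right) \left(D + W\right)$ ($G{\left(W,D \right)} = \left(-4 + D\right) \left(W + D\right) = \left(-4 + D\right) \left(D + W\right)$)
$\left(-43 + 149\right) \frac{G{\left(-4,-9 \right)}}{133} = \left(-43 + 149\right) \frac{\left(-9\right)^{2} - -36 - -16 - -36}{133} = 106 \left(81 + 36 + 16 + 36\right) \frac{1}{133} = 106 \cdot 169 \cdot \frac{1}{133} = 106 \cdot \frac{169}{133} = \frac{17914}{133}$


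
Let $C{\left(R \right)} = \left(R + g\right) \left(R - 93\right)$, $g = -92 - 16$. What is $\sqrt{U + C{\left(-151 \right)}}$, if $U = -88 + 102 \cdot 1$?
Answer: $7 \sqrt{1290} \approx 251.42$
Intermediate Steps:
$g = -108$ ($g = -92 - 16 = -108$)
$C{\left(R \right)} = \left(-108 + R\right) \left(-93 + R\right)$ ($C{\left(R \right)} = \left(R - 108\right) \left(R - 93\right) = \left(-108 + R\right) \left(-93 + R\right)$)
$U = 14$ ($U = -88 + 102 = 14$)
$\sqrt{U + C{\left(-151 \right)}} = \sqrt{14 + \left(10044 + \left(-151\right)^{2} - -30351\right)} = \sqrt{14 + \left(10044 + 22801 + 30351\right)} = \sqrt{14 + 63196} = \sqrt{63210} = 7 \sqrt{1290}$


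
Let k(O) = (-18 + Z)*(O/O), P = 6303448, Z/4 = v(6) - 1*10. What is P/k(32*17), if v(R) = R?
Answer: -3151724/17 ≈ -1.8540e+5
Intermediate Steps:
Z = -16 (Z = 4*(6 - 1*10) = 4*(6 - 10) = 4*(-4) = -16)
k(O) = -34 (k(O) = (-18 - 16)*(O/O) = -34*1 = -34)
P/k(32*17) = 6303448/(-34) = 6303448*(-1/34) = -3151724/17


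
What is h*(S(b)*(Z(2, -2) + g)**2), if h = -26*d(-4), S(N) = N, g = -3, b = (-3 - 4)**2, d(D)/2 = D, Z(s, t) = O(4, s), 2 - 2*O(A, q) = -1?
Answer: 22932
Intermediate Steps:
O(A, q) = 3/2 (O(A, q) = 1 - 1/2*(-1) = 1 + 1/2 = 3/2)
Z(s, t) = 3/2
d(D) = 2*D
b = 49 (b = (-7)**2 = 49)
h = 208 (h = -52*(-4) = -26*(-8) = 208)
h*(S(b)*(Z(2, -2) + g)**2) = 208*(49*(3/2 - 3)**2) = 208*(49*(-3/2)**2) = 208*(49*(9/4)) = 208*(441/4) = 22932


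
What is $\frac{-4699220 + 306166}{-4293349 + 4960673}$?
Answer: $- \frac{2196527}{333662} \approx -6.5831$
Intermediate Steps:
$\frac{-4699220 + 306166}{-4293349 + 4960673} = - \frac{4393054}{667324} = \left(-4393054\right) \frac{1}{667324} = - \frac{2196527}{333662}$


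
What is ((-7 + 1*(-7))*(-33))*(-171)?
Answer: -79002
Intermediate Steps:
((-7 + 1*(-7))*(-33))*(-171) = ((-7 - 7)*(-33))*(-171) = -14*(-33)*(-171) = 462*(-171) = -79002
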